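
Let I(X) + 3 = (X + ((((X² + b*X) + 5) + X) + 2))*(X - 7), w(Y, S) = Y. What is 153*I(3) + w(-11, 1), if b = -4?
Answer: -6590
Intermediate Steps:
I(X) = -3 + (-7 + X)*(7 + X² - 2*X) (I(X) = -3 + (X + ((((X² - 4*X) + 5) + X) + 2))*(X - 7) = -3 + (X + (((5 + X² - 4*X) + X) + 2))*(-7 + X) = -3 + (X + ((5 + X² - 3*X) + 2))*(-7 + X) = -3 + (X + (7 + X² - 3*X))*(-7 + X) = -3 + (7 + X² - 2*X)*(-7 + X) = -3 + (-7 + X)*(7 + X² - 2*X))
153*I(3) + w(-11, 1) = 153*(-52 + 3³ - 9*3² + 21*3) - 11 = 153*(-52 + 27 - 9*9 + 63) - 11 = 153*(-52 + 27 - 81 + 63) - 11 = 153*(-43) - 11 = -6579 - 11 = -6590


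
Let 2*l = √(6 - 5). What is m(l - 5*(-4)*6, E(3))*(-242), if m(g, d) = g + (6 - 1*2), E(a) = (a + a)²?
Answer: -30129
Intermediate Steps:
l = ½ (l = √(6 - 5)/2 = √1/2 = (½)*1 = ½ ≈ 0.50000)
E(a) = 4*a² (E(a) = (2*a)² = 4*a²)
m(g, d) = 4 + g (m(g, d) = g + (6 - 2) = g + 4 = 4 + g)
m(l - 5*(-4)*6, E(3))*(-242) = (4 + (½ - 5*(-4)*6))*(-242) = (4 + (½ + 20*6))*(-242) = (4 + (½ + 120))*(-242) = (4 + 241/2)*(-242) = (249/2)*(-242) = -30129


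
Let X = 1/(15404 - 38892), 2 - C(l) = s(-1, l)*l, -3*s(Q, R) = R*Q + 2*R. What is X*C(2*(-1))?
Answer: -5/35232 ≈ -0.00014192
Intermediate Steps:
s(Q, R) = -2*R/3 - Q*R/3 (s(Q, R) = -(R*Q + 2*R)/3 = -(Q*R + 2*R)/3 = -(2*R + Q*R)/3 = -2*R/3 - Q*R/3)
C(l) = 2 + l²/3 (C(l) = 2 - (-l*(2 - 1)/3)*l = 2 - (-⅓*l*1)*l = 2 - (-l/3)*l = 2 - (-1)*l²/3 = 2 + l²/3)
X = -1/23488 (X = 1/(-23488) = -1/23488 ≈ -4.2575e-5)
X*C(2*(-1)) = -(2 + (2*(-1))²/3)/23488 = -(2 + (⅓)*(-2)²)/23488 = -(2 + (⅓)*4)/23488 = -(2 + 4/3)/23488 = -1/23488*10/3 = -5/35232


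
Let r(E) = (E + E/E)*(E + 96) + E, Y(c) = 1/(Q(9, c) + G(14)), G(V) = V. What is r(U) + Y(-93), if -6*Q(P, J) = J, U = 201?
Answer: 3551507/59 ≈ 60195.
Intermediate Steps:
Q(P, J) = -J/6
Y(c) = 1/(14 - c/6) (Y(c) = 1/(-c/6 + 14) = 1/(14 - c/6))
r(E) = E + (1 + E)*(96 + E) (r(E) = (E + 1)*(96 + E) + E = (1 + E)*(96 + E) + E = E + (1 + E)*(96 + E))
r(U) + Y(-93) = (96 + 201**2 + 98*201) - 6/(-84 - 93) = (96 + 40401 + 19698) - 6/(-177) = 60195 - 6*(-1/177) = 60195 + 2/59 = 3551507/59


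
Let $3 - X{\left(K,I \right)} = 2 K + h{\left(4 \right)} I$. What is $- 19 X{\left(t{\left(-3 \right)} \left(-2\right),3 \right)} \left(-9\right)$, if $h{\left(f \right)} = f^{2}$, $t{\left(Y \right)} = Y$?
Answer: $-9747$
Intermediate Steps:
$X{\left(K,I \right)} = 3 - 16 I - 2 K$ ($X{\left(K,I \right)} = 3 - \left(2 K + 4^{2} I\right) = 3 - \left(2 K + 16 I\right) = 3 - 16 I - 2 K$)
$- 19 X{\left(t{\left(-3 \right)} \left(-2\right),3 \right)} \left(-9\right) = - 19 \left(3 - 48 - 2 \left(\left(-3\right) \left(-2\right)\right)\right) \left(-9\right) = - 19 \left(3 - 48 - 12\right) \left(-9\right) = \left(-19\right) \left(-57\right) \left(-9\right) = 1083 \left(-9\right) = -9747$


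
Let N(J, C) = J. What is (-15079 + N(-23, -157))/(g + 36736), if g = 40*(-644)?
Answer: -7551/5488 ≈ -1.3759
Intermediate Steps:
g = -25760
(-15079 + N(-23, -157))/(g + 36736) = (-15079 - 23)/(-25760 + 36736) = -15102/10976 = -15102*1/10976 = -7551/5488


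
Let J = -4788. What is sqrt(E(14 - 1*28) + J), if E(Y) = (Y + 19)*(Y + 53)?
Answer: I*sqrt(4593) ≈ 67.772*I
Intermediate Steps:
E(Y) = (19 + Y)*(53 + Y)
sqrt(E(14 - 1*28) + J) = sqrt((1007 + (14 - 1*28)**2 + 72*(14 - 1*28)) - 4788) = sqrt((1007 + (14 - 28)**2 + 72*(14 - 28)) - 4788) = sqrt((1007 + (-14)**2 + 72*(-14)) - 4788) = sqrt((1007 + 196 - 1008) - 4788) = sqrt(195 - 4788) = sqrt(-4593) = I*sqrt(4593)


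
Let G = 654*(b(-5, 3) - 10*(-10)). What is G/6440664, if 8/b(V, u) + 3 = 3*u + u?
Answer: 24743/2415249 ≈ 0.010244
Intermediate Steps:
b(V, u) = 8/(-3 + 4*u) (b(V, u) = 8/(-3 + (3*u + u)) = 8/(-3 + 4*u))
G = 197944/3 (G = 654*(8/(-3 + 4*3) - 10*(-10)) = 654*(8/(-3 + 12) + 100) = 654*(8/9 + 100) = 654*(908/9) = 197944/3 ≈ 65981.)
G/6440664 = (197944/3)/6440664 = (197944/3)*(1/6440664) = 24743/2415249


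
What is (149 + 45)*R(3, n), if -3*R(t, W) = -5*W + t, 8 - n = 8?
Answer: -194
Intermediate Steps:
n = 0 (n = 8 - 1*8 = 8 - 8 = 0)
R(t, W) = -t/3 + 5*W/3 (R(t, W) = -(-5*W + t)/3 = -(t - 5*W)/3 = -t/3 + 5*W/3)
(149 + 45)*R(3, n) = (149 + 45)*(-⅓*3 + (5/3)*0) = 194*(-1 + 0) = 194*(-1) = -194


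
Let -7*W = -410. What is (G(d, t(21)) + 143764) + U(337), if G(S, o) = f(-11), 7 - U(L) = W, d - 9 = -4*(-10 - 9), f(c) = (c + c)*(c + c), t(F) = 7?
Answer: 1009375/7 ≈ 1.4420e+5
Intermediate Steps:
f(c) = 4*c² (f(c) = (2*c)*(2*c) = 4*c²)
d = 85 (d = 9 - 4*(-10 - 9) = 9 - 4*(-19) = 9 + 76 = 85)
W = 410/7 (W = -⅐*(-410) = 410/7 ≈ 58.571)
U(L) = -361/7 (U(L) = 7 - 1*410/7 = 7 - 410/7 = -361/7)
G(S, o) = 484 (G(S, o) = 4*(-11)² = 4*121 = 484)
(G(d, t(21)) + 143764) + U(337) = (484 + 143764) - 361/7 = 144248 - 361/7 = 1009375/7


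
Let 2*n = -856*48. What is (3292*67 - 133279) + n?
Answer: 66741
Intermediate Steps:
n = -20544 (n = (-856*48)/2 = (½)*(-41088) = -20544)
(3292*67 - 133279) + n = (3292*67 - 133279) - 20544 = (220564 - 133279) - 20544 = 87285 - 20544 = 66741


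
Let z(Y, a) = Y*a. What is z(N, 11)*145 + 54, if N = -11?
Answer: -17491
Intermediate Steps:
z(N, 11)*145 + 54 = -11*11*145 + 54 = -121*145 + 54 = -17545 + 54 = -17491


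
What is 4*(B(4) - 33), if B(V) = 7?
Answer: -104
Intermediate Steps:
4*(B(4) - 33) = 4*(7 - 33) = 4*(-26) = -104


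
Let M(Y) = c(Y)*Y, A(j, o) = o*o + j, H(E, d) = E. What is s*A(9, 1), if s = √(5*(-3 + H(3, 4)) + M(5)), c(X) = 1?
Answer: 10*√5 ≈ 22.361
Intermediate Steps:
A(j, o) = j + o² (A(j, o) = o² + j = j + o²)
M(Y) = Y (M(Y) = 1*Y = Y)
s = √5 (s = √(5*(-3 + 3) + 5) = √(5*0 + 5) = √(0 + 5) = √5 ≈ 2.2361)
s*A(9, 1) = √5*(9 + 1²) = √5*(9 + 1) = √5*10 = 10*√5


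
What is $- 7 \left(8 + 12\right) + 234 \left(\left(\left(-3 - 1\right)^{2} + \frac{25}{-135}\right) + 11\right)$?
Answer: $\frac{18404}{3} \approx 6134.7$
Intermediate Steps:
$- 7 \left(8 + 12\right) + 234 \left(\left(\left(-3 - 1\right)^{2} + \frac{25}{-135}\right) + 11\right) = \left(-7\right) 20 + 234 \left(\left(\left(-4\right)^{2} + 25 \left(- \frac{1}{135}\right)\right) + 11\right) = -140 + 234 \left(\left(16 - \frac{5}{27}\right) + 11\right) = -140 + 234 \left(\frac{427}{27} + 11\right) = -140 + 234 \cdot \frac{724}{27} = -140 + \frac{18824}{3} = \frac{18404}{3}$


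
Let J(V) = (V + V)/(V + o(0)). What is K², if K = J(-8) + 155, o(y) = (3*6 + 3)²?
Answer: 4502275801/187489 ≈ 24014.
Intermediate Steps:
o(y) = 441 (o(y) = (18 + 3)² = 21² = 441)
J(V) = 2*V/(441 + V) (J(V) = (V + V)/(V + 441) = (2*V)/(441 + V) = 2*V/(441 + V))
K = 67099/433 (K = 2*(-8)/(441 - 8) + 155 = 2*(-8)/433 + 155 = 2*(-8)*(1/433) + 155 = -16/433 + 155 = 67099/433 ≈ 154.96)
K² = (67099/433)² = 4502275801/187489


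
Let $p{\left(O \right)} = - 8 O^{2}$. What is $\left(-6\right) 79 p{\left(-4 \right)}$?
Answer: $60672$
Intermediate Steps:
$\left(-6\right) 79 p{\left(-4 \right)} = \left(-6\right) 79 \left(- 8 \left(-4\right)^{2}\right) = - 474 \left(\left(-8\right) 16\right) = \left(-474\right) \left(-128\right) = 60672$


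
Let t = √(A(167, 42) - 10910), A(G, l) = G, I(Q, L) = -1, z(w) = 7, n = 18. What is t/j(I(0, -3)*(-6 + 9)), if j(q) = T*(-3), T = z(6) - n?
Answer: I*√10743/33 ≈ 3.1409*I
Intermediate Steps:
T = -11 (T = 7 - 1*18 = 7 - 18 = -11)
t = I*√10743 (t = √(167 - 10910) = √(-10743) = I*√10743 ≈ 103.65*I)
j(q) = 33 (j(q) = -11*(-3) = 33)
t/j(I(0, -3)*(-6 + 9)) = (I*√10743)/33 = (I*√10743)*(1/33) = I*√10743/33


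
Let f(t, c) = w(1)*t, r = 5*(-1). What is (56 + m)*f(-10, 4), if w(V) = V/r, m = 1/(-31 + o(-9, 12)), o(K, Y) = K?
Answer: 2239/20 ≈ 111.95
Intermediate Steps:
m = -1/40 (m = 1/(-31 - 9) = 1/(-40) = -1/40 ≈ -0.025000)
r = -5
w(V) = -V/5 (w(V) = V/(-5) = V*(-⅕) = -V/5)
f(t, c) = -t/5 (f(t, c) = (-⅕*1)*t = -t/5)
(56 + m)*f(-10, 4) = (56 - 1/40)*(-⅕*(-10)) = (2239/40)*2 = 2239/20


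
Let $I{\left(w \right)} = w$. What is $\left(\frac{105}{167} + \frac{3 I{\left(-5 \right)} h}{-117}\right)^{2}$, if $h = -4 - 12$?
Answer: $\frac{85840225}{42419169} \approx 2.0236$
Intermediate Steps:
$h = -16$ ($h = -4 - 12 = -16$)
$\left(\frac{105}{167} + \frac{3 I{\left(-5 \right)} h}{-117}\right)^{2} = \left(\frac{105}{167} + \frac{3 \left(-5\right) \left(-16\right)}{-117}\right)^{2} = \left(105 \cdot \frac{1}{167} + \left(-15\right) \left(-16\right) \left(- \frac{1}{117}\right)\right)^{2} = \left(\frac{105}{167} + 240 \left(- \frac{1}{117}\right)\right)^{2} = \left(\frac{105}{167} - \frac{80}{39}\right)^{2} = \left(- \frac{9265}{6513}\right)^{2} = \frac{85840225}{42419169}$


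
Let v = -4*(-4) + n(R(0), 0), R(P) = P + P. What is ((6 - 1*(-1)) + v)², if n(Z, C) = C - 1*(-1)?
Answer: 576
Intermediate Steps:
R(P) = 2*P
n(Z, C) = 1 + C (n(Z, C) = C + 1 = 1 + C)
v = 17 (v = -4*(-4) + (1 + 0) = 16 + 1 = 17)
((6 - 1*(-1)) + v)² = ((6 - 1*(-1)) + 17)² = ((6 + 1) + 17)² = (7 + 17)² = 24² = 576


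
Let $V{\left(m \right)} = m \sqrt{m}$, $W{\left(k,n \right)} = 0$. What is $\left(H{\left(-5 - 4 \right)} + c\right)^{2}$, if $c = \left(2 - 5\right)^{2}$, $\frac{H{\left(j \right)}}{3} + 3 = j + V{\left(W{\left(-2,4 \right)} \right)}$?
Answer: $729$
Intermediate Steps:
$V{\left(m \right)} = m^{\frac{3}{2}}$
$H{\left(j \right)} = -9 + 3 j$ ($H{\left(j \right)} = -9 + 3 \left(j + 0^{\frac{3}{2}}\right) = -9 + 3 \left(j + 0\right) = -9 + 3 j$)
$c = 9$ ($c = \left(-3\right)^{2} = 9$)
$\left(H{\left(-5 - 4 \right)} + c\right)^{2} = \left(\left(-9 + 3 \left(-5 - 4\right)\right) + 9\right)^{2} = \left(\left(-9 + 3 \left(-9\right)\right) + 9\right)^{2} = \left(\left(-9 - 27\right) + 9\right)^{2} = \left(-36 + 9\right)^{2} = \left(-27\right)^{2} = 729$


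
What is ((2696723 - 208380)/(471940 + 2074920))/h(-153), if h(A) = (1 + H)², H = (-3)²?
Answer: 2488343/254686000 ≈ 0.0097702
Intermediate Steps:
H = 9
h(A) = 100 (h(A) = (1 + 9)² = 10² = 100)
((2696723 - 208380)/(471940 + 2074920))/h(-153) = ((2696723 - 208380)/(471940 + 2074920))/100 = (2488343/2546860)*(1/100) = 2488343/254686000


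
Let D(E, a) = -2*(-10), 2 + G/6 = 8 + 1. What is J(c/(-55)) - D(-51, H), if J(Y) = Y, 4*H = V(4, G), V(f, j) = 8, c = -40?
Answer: -212/11 ≈ -19.273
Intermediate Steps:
G = 42 (G = -12 + 6*(8 + 1) = -12 + 6*9 = -12 + 54 = 42)
H = 2 (H = (¼)*8 = 2)
D(E, a) = 20
J(c/(-55)) - D(-51, H) = -40/(-55) - 1*20 = -40*(-1/55) - 20 = 8/11 - 20 = -212/11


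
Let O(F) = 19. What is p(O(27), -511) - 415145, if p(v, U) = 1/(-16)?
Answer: -6642321/16 ≈ -4.1515e+5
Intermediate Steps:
p(v, U) = -1/16
p(O(27), -511) - 415145 = -1/16 - 415145 = -6642321/16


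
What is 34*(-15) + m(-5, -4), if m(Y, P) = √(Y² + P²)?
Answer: -510 + √41 ≈ -503.60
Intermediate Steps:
m(Y, P) = √(P² + Y²)
34*(-15) + m(-5, -4) = 34*(-15) + √((-4)² + (-5)²) = -510 + √(16 + 25) = -510 + √41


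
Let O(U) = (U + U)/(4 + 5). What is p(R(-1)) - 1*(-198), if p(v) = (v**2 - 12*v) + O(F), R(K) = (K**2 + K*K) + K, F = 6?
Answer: 565/3 ≈ 188.33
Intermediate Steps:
O(U) = 2*U/9 (O(U) = (2*U)/9 = (2*U)*(1/9) = 2*U/9)
R(K) = K + 2*K**2 (R(K) = (K**2 + K**2) + K = 2*K**2 + K = K + 2*K**2)
p(v) = 4/3 + v**2 - 12*v (p(v) = (v**2 - 12*v) + (2/9)*6 = (v**2 - 12*v) + 4/3 = 4/3 + v**2 - 12*v)
p(R(-1)) - 1*(-198) = (4/3 + (-(1 + 2*(-1)))**2 - (-12)*(1 + 2*(-1))) - 1*(-198) = (4/3 + (-(1 - 2))**2 - (-12)*(1 - 2)) + 198 = (4/3 + (-1*(-1))**2 - (-12)*(-1)) + 198 = (4/3 + 1**2 - 12*1) + 198 = (4/3 + 1 - 12) + 198 = -29/3 + 198 = 565/3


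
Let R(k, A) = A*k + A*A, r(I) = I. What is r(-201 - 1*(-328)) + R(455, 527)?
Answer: 517641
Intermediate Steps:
R(k, A) = A² + A*k (R(k, A) = A*k + A² = A² + A*k)
r(-201 - 1*(-328)) + R(455, 527) = (-201 - 1*(-328)) + 527*(527 + 455) = (-201 + 328) + 527*982 = 127 + 517514 = 517641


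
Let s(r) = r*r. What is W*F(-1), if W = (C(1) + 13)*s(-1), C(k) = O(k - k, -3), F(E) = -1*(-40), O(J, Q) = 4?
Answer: 680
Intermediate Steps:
F(E) = 40
s(r) = r**2
C(k) = 4
W = 17 (W = (4 + 13)*(-1)**2 = 17*1 = 17)
W*F(-1) = 17*40 = 680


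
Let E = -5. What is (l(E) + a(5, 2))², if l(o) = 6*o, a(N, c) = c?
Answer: 784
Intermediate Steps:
(l(E) + a(5, 2))² = (6*(-5) + 2)² = (-30 + 2)² = (-28)² = 784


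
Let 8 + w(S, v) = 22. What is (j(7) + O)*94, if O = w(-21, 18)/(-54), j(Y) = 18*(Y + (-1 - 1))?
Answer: 227762/27 ≈ 8435.6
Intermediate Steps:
w(S, v) = 14 (w(S, v) = -8 + 22 = 14)
j(Y) = -36 + 18*Y (j(Y) = 18*(Y - 2) = 18*(-2 + Y) = -36 + 18*Y)
O = -7/27 (O = 14/(-54) = 14*(-1/54) = -7/27 ≈ -0.25926)
(j(7) + O)*94 = ((-36 + 18*7) - 7/27)*94 = ((-36 + 126) - 7/27)*94 = (90 - 7/27)*94 = (2423/27)*94 = 227762/27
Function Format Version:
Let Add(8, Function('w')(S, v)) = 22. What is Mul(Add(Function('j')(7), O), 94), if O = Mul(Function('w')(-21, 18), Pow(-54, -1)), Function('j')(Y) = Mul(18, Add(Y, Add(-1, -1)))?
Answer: Rational(227762, 27) ≈ 8435.6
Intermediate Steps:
Function('w')(S, v) = 14 (Function('w')(S, v) = Add(-8, 22) = 14)
Function('j')(Y) = Add(-36, Mul(18, Y)) (Function('j')(Y) = Mul(18, Add(Y, -2)) = Mul(18, Add(-2, Y)) = Add(-36, Mul(18, Y)))
O = Rational(-7, 27) (O = Mul(14, Pow(-54, -1)) = Mul(14, Rational(-1, 54)) = Rational(-7, 27) ≈ -0.25926)
Mul(Add(Function('j')(7), O), 94) = Mul(Add(Add(-36, Mul(18, 7)), Rational(-7, 27)), 94) = Mul(Add(Add(-36, 126), Rational(-7, 27)), 94) = Mul(Add(90, Rational(-7, 27)), 94) = Mul(Rational(2423, 27), 94) = Rational(227762, 27)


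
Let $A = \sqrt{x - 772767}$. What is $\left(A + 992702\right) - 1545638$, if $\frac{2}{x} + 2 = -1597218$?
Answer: $-552936 + \frac{i \sqrt{492853739255919310}}{798610} \approx -5.5294 \cdot 10^{5} + 879.07 i$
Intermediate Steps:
$x = - \frac{1}{798610}$ ($x = \frac{2}{-2 - 1597218} = \frac{2}{-1597220} = 2 \left(- \frac{1}{1597220}\right) = - \frac{1}{798610} \approx -1.2522 \cdot 10^{-6}$)
$A = \frac{i \sqrt{492853739255919310}}{798610}$ ($A = \sqrt{- \frac{1}{798610} - 772767} = \sqrt{- \frac{617139453871}{798610}} = \frac{i \sqrt{492853739255919310}}{798610} \approx 879.07 i$)
$\left(A + 992702\right) - 1545638 = \left(\frac{i \sqrt{492853739255919310}}{798610} + 992702\right) - 1545638 = \left(992702 + \frac{i \sqrt{492853739255919310}}{798610}\right) - 1545638 = -552936 + \frac{i \sqrt{492853739255919310}}{798610}$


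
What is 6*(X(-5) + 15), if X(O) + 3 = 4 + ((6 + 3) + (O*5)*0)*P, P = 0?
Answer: 96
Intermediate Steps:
X(O) = 1 (X(O) = -3 + (4 + ((6 + 3) + (O*5)*0)*0) = -3 + (4 + (9 + (5*O)*0)*0) = -3 + (4 + (9 + 0)*0) = -3 + (4 + 9*0) = -3 + (4 + 0) = -3 + 4 = 1)
6*(X(-5) + 15) = 6*(1 + 15) = 6*16 = 96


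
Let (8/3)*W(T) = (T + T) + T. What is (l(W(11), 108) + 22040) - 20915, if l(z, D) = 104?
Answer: 1229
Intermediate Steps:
W(T) = 9*T/8 (W(T) = 3*((T + T) + T)/8 = 3*(2*T + T)/8 = 3*(3*T)/8 = 9*T/8)
(l(W(11), 108) + 22040) - 20915 = (104 + 22040) - 20915 = 22144 - 20915 = 1229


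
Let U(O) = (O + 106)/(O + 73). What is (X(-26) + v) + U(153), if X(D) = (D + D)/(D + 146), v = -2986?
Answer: -5060062/1695 ≈ -2985.3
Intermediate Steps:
X(D) = 2*D/(146 + D) (X(D) = (2*D)/(146 + D) = 2*D/(146 + D))
U(O) = (106 + O)/(73 + O)
(X(-26) + v) + U(153) = (2*(-26)/(146 - 26) - 2986) + (106 + 153)/(73 + 153) = (2*(-26)/120 - 2986) + 259/226 = (2*(-26)*(1/120) - 2986) + (1/226)*259 = (-13/30 - 2986) + 259/226 = -89593/30 + 259/226 = -5060062/1695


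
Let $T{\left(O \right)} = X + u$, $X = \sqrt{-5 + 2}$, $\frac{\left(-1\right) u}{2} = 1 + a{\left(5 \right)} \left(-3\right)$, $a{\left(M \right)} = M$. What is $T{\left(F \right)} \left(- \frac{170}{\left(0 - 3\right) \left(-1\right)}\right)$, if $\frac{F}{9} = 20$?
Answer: $- \frac{4760}{3} - \frac{170 i \sqrt{3}}{3} \approx -1586.7 - 98.15 i$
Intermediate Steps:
$F = 180$ ($F = 9 \cdot 20 = 180$)
$u = 28$ ($u = - 2 \left(1 + 5 \left(-3\right)\right) = - 2 \left(1 - 15\right) = \left(-2\right) \left(-14\right) = 28$)
$X = i \sqrt{3}$ ($X = \sqrt{-3} = i \sqrt{3} \approx 1.732 i$)
$T{\left(O \right)} = 28 + i \sqrt{3}$ ($T{\left(O \right)} = i \sqrt{3} + 28 = 28 + i \sqrt{3}$)
$T{\left(F \right)} \left(- \frac{170}{\left(0 - 3\right) \left(-1\right)}\right) = \left(28 + i \sqrt{3}\right) \left(- \frac{170}{\left(0 - 3\right) \left(-1\right)}\right) = \left(28 + i \sqrt{3}\right) \left(- \frac{170}{\left(-3\right) \left(-1\right)}\right) = \left(28 + i \sqrt{3}\right) \left(- \frac{170}{3}\right) = - \frac{4760}{3} - \frac{170 i \sqrt{3}}{3}$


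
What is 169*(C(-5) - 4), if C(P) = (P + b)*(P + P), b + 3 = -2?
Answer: 16224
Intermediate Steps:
b = -5 (b = -3 - 2 = -5)
C(P) = 2*P*(-5 + P) (C(P) = (P - 5)*(P + P) = (-5 + P)*(2*P) = 2*P*(-5 + P))
169*(C(-5) - 4) = 169*(2*(-5)*(-5 - 5) - 4) = 169*(2*(-5)*(-10) - 4) = 169*(100 - 4) = 169*96 = 16224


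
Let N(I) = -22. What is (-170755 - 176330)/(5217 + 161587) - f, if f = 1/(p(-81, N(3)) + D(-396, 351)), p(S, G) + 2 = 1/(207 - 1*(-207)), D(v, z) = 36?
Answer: -4954972401/2348099908 ≈ -2.1102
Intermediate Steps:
p(S, G) = -827/414 (p(S, G) = -2 + 1/(207 - 1*(-207)) = -2 + 1/(207 + 207) = -2 + 1/414 = -827/414)
f = 414/14077 (f = 1/(-827/414 + 36) = 1/(14077/414) = 414/14077 ≈ 0.029410)
(-170755 - 176330)/(5217 + 161587) - f = (-170755 - 176330)/(5217 + 161587) - 1*414/14077 = -347085/166804 - 414/14077 = -4954972401/2348099908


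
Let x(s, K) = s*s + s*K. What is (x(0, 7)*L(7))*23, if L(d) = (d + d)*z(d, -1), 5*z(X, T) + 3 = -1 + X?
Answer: 0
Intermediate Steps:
z(X, T) = -4/5 + X/5 (z(X, T) = -3/5 + (-1 + X)/5 = -3/5 + (-1/5 + X/5) = -4/5 + X/5)
x(s, K) = s**2 + K*s
L(d) = 2*d*(-4/5 + d/5) (L(d) = (d + d)*(-4/5 + d/5) = (2*d)*(-4/5 + d/5) = 2*d*(-4/5 + d/5))
(x(0, 7)*L(7))*23 = ((0*(7 + 0))*((2/5)*7*(-4 + 7)))*23 = ((0*7)*((2/5)*7*3))*23 = (0*(42/5))*23 = 0*23 = 0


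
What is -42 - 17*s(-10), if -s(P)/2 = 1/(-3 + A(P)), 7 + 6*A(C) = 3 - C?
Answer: -59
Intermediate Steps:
A(C) = -2/3 - C/6 (A(C) = -7/6 + (3 - C)/6 = -7/6 + (1/2 - C/6) = -2/3 - C/6)
s(P) = -2/(-11/3 - P/6) (s(P) = -2/(-3 + (-2/3 - P/6)) = -2/(-11/3 - P/6))
-42 - 17*s(-10) = -42 - 204/(22 - 10) = -42 - 204/12 = -42 - 17*1 = -42 - 17 = -59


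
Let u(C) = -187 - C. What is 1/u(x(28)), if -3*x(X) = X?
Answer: -3/533 ≈ -0.0056285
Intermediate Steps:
x(X) = -X/3
1/u(x(28)) = 1/(-187 - (-1)*28/3) = 1/(-187 - 1*(-28/3)) = 1/(-187 + 28/3) = 1/(-533/3) = -3/533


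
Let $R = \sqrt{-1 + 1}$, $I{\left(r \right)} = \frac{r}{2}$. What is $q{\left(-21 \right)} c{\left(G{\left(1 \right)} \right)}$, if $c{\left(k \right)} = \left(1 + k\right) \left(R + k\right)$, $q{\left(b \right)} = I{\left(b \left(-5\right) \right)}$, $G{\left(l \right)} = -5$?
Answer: $1050$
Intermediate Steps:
$I{\left(r \right)} = \frac{r}{2}$ ($I{\left(r \right)} = r \frac{1}{2} = \frac{r}{2}$)
$R = 0$ ($R = \sqrt{0} = 0$)
$q{\left(b \right)} = - \frac{5 b}{2}$ ($q{\left(b \right)} = \frac{b \left(-5\right)}{2} = \frac{\left(-5\right) b}{2} = - \frac{5 b}{2}$)
$c{\left(k \right)} = k \left(1 + k\right)$ ($c{\left(k \right)} = \left(1 + k\right) \left(0 + k\right) = \left(1 + k\right) k = k \left(1 + k\right)$)
$q{\left(-21 \right)} c{\left(G{\left(1 \right)} \right)} = \left(- \frac{5}{2}\right) \left(-21\right) \left(- 5 \left(1 - 5\right)\right) = \frac{105 \left(\left(-5\right) \left(-4\right)\right)}{2} = \frac{105}{2} \cdot 20 = 1050$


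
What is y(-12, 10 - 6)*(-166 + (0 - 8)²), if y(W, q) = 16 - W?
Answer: -2856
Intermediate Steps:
y(-12, 10 - 6)*(-166 + (0 - 8)²) = (16 - 1*(-12))*(-166 + (0 - 8)²) = (16 + 12)*(-166 + (-8)²) = 28*(-166 + 64) = 28*(-102) = -2856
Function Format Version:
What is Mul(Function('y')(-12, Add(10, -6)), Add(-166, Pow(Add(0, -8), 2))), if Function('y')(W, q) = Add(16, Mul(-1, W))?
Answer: -2856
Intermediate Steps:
Mul(Function('y')(-12, Add(10, -6)), Add(-166, Pow(Add(0, -8), 2))) = Mul(Add(16, Mul(-1, -12)), Add(-166, Pow(Add(0, -8), 2))) = Mul(Add(16, 12), Add(-166, Pow(-8, 2))) = Mul(28, Add(-166, 64)) = Mul(28, -102) = -2856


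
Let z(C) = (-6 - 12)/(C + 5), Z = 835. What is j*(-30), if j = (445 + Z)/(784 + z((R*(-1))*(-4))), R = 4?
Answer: -134400/2741 ≈ -49.033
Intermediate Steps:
z(C) = -18/(5 + C)
j = 4480/2741 (j = (445 + 835)/(784 - 18/(5 + (4*(-1))*(-4))) = 1280/(784 - 18/(5 - 4*(-4))) = 1280/(784 - 18/(5 + 16)) = 1280/(784 - 18/21) = 1280/(784 - 18*1/21) = 1280/(784 - 6/7) = 1280/(5482/7) = 1280*(7/5482) = 4480/2741 ≈ 1.6344)
j*(-30) = (4480/2741)*(-30) = -134400/2741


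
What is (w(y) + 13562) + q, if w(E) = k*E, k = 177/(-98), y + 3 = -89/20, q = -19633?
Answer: -11872787/1960 ≈ -6057.5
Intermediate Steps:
y = -149/20 (y = -3 - 89/20 = -149/20 ≈ -7.4500)
k = -177/98 (k = 177*(-1/98) = -177/98 ≈ -1.8061)
w(E) = -177*E/98
(w(y) + 13562) + q = (-177/98*(-149/20) + 13562) - 19633 = (26373/1960 + 13562) - 19633 = 26607893/1960 - 19633 = -11872787/1960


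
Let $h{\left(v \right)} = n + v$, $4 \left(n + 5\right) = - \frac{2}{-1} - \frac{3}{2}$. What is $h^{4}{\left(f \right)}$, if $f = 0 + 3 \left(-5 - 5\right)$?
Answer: $\frac{6059221281}{4096} \approx 1.4793 \cdot 10^{6}$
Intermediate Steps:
$n = - \frac{39}{8}$ ($n = -5 + \frac{- \frac{2}{-1} - \frac{3}{2}}{4} = -5 + \frac{\left(-2\right) \left(-1\right) - \frac{3}{2}}{4} = -5 + \frac{2 - \frac{3}{2}}{4} = -5 + \frac{1}{4} \cdot \frac{1}{2} = -5 + \frac{1}{8} = - \frac{39}{8} \approx -4.875$)
$f = -30$ ($f = 0 + 3 \left(-10\right) = 0 - 30 = -30$)
$h{\left(v \right)} = - \frac{39}{8} + v$
$h^{4}{\left(f \right)} = \left(- \frac{39}{8} - 30\right)^{4} = \left(- \frac{279}{8}\right)^{4} = \frac{6059221281}{4096}$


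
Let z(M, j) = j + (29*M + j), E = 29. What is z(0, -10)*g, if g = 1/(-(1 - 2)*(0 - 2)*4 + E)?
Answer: -20/21 ≈ -0.95238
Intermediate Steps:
z(M, j) = 2*j + 29*M (z(M, j) = j + (j + 29*M) = 2*j + 29*M)
g = 1/21 (g = 1/(-(1 - 2)*(0 - 2)*4 + 29) = 1/(-(-1)*(-2)*4 + 29) = 1/(-1*2*4 + 29) = 1/(-2*4 + 29) = 1/(-8 + 29) = 1/21 ≈ 0.047619)
z(0, -10)*g = (2*(-10) + 29*0)*(1/21) = (-20 + 0)*(1/21) = -20*1/21 = -20/21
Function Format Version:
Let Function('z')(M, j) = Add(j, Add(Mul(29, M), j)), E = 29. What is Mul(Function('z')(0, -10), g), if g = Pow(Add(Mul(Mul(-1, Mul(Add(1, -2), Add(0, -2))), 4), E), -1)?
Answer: Rational(-20, 21) ≈ -0.95238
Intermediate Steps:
Function('z')(M, j) = Add(Mul(2, j), Mul(29, M)) (Function('z')(M, j) = Add(j, Add(j, Mul(29, M))) = Add(Mul(2, j), Mul(29, M)))
g = Rational(1, 21) (g = Pow(Add(Mul(Mul(-1, Mul(Add(1, -2), Add(0, -2))), 4), 29), -1) = Pow(Add(Mul(Mul(-1, Mul(-1, -2)), 4), 29), -1) = Pow(Add(Mul(Mul(-1, 2), 4), 29), -1) = Pow(Add(Mul(-2, 4), 29), -1) = Pow(Add(-8, 29), -1) = Pow(21, -1) = Rational(1, 21) ≈ 0.047619)
Mul(Function('z')(0, -10), g) = Mul(Add(Mul(2, -10), Mul(29, 0)), Rational(1, 21)) = Mul(Add(-20, 0), Rational(1, 21)) = Mul(-20, Rational(1, 21)) = Rational(-20, 21)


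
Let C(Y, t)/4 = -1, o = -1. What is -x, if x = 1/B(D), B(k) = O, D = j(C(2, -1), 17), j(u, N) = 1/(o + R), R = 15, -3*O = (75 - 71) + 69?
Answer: 3/73 ≈ 0.041096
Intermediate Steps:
O = -73/3 (O = -((75 - 71) + 69)/3 = -(4 + 69)/3 = -⅓*73 = -73/3 ≈ -24.333)
C(Y, t) = -4 (C(Y, t) = 4*(-1) = -4)
j(u, N) = 1/14 (j(u, N) = 1/(-1 + 15) = 1/14)
D = 1/14 ≈ 0.071429
B(k) = -73/3
x = -3/73 (x = 1/(-73/3) = -3/73 ≈ -0.041096)
-x = -1*(-3/73) = 3/73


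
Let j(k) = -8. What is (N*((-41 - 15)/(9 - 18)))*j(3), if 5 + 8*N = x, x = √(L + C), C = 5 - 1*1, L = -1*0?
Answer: 56/3 ≈ 18.667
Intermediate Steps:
L = 0
C = 4 (C = 5 - 1 = 4)
x = 2 (x = √(0 + 4) = √4 = 2)
N = -3/8 (N = -5/8 + (⅛)*2 = -5/8 + ¼ = -3/8 ≈ -0.37500)
(N*((-41 - 15)/(9 - 18)))*j(3) = -3*(-41 - 15)/(8*(9 - 18))*(-8) = -(-21)/(-9)*(-8) = -(-21)*(-1)/9*(-8) = -3/8*56/9*(-8) = -7/3*(-8) = 56/3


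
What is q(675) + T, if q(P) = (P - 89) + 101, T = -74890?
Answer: -74203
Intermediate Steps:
q(P) = 12 + P (q(P) = (-89 + P) + 101 = 12 + P)
q(675) + T = (12 + 675) - 74890 = 687 - 74890 = -74203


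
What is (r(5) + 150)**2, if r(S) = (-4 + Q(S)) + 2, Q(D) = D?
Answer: 23409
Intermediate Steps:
r(S) = -2 + S (r(S) = (-4 + S) + 2 = -2 + S)
(r(5) + 150)**2 = ((-2 + 5) + 150)**2 = (3 + 150)**2 = 153**2 = 23409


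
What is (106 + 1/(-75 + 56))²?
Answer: 4052169/361 ≈ 11225.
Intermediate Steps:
(106 + 1/(-75 + 56))² = (106 + 1/(-19))² = (106 - 1/19)² = (2013/19)² = 4052169/361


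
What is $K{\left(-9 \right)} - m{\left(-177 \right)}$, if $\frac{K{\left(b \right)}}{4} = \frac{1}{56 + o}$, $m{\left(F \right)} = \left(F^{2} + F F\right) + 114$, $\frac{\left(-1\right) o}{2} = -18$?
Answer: $- \frac{1443755}{23} \approx -62772.0$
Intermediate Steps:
$o = 36$ ($o = \left(-2\right) \left(-18\right) = 36$)
$m{\left(F \right)} = 114 + 2 F^{2}$ ($m{\left(F \right)} = \left(F^{2} + F^{2}\right) + 114 = 2 F^{2} + 114 = 114 + 2 F^{2}$)
$K{\left(b \right)} = \frac{1}{23}$ ($K{\left(b \right)} = \frac{4}{56 + 36} = \frac{4}{92} = 4 \cdot \frac{1}{92} = \frac{1}{23}$)
$K{\left(-9 \right)} - m{\left(-177 \right)} = \frac{1}{23} - \left(114 + 2 \left(-177\right)^{2}\right) = \frac{1}{23} - \left(114 + 2 \cdot 31329\right) = \frac{1}{23} - \left(114 + 62658\right) = \frac{1}{23} - 62772 = - \frac{1443755}{23}$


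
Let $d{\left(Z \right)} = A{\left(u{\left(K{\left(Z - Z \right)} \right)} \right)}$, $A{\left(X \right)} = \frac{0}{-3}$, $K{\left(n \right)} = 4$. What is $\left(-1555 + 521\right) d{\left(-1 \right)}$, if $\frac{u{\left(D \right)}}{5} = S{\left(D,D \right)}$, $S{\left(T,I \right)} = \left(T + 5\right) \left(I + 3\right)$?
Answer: $0$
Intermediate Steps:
$S{\left(T,I \right)} = \left(3 + I\right) \left(5 + T\right)$ ($S{\left(T,I \right)} = \left(5 + T\right) \left(3 + I\right) = \left(3 + I\right) \left(5 + T\right)$)
$u{\left(D \right)} = 75 + 5 D^{2} + 40 D$ ($u{\left(D \right)} = 5 \left(15 + 3 D + 5 D + D D\right) = 5 \left(15 + 3 D + 5 D + D^{2}\right) = 5 \left(15 + D^{2} + 8 D\right) = 75 + 5 D^{2} + 40 D$)
$A{\left(X \right)} = 0$ ($A{\left(X \right)} = 0 \left(- \frac{1}{3}\right) = 0$)
$d{\left(Z \right)} = 0$
$\left(-1555 + 521\right) d{\left(-1 \right)} = \left(-1555 + 521\right) 0 = \left(-1034\right) 0 = 0$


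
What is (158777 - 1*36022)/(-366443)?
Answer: -122755/366443 ≈ -0.33499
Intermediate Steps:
(158777 - 1*36022)/(-366443) = (158777 - 36022)*(-1/366443) = 122755*(-1/366443) = -122755/366443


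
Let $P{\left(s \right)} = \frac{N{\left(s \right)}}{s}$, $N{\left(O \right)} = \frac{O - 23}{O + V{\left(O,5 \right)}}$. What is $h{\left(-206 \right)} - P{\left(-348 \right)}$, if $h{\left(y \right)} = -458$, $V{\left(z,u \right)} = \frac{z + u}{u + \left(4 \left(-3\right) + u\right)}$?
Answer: $- \frac{28130905}{61422} \approx -457.99$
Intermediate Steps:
$V{\left(z,u \right)} = \frac{u + z}{-12 + 2 u}$ ($V{\left(z,u \right)} = \frac{u + z}{u + \left(-12 + u\right)} = \frac{u + z}{-12 + 2 u}$)
$N{\left(O \right)} = \frac{-23 + O}{- \frac{5}{2} + \frac{O}{2}}$ ($N{\left(O \right)} = \frac{O - 23}{O + \frac{5 + O}{2 \left(-6 + 5\right)}} = \frac{-23 + O}{O + \frac{5 + O}{2 \left(-1\right)}} = \frac{-23 + O}{O + \frac{1}{2} \left(-1\right) \left(5 + O\right)} = \frac{-23 + O}{O - \left(\frac{5}{2} + \frac{O}{2}\right)} = \frac{-23 + O}{- \frac{5}{2} + \frac{O}{2}}$)
$P{\left(s \right)} = \frac{2 \left(-23 + s\right)}{s \left(-5 + s\right)}$ ($P{\left(s \right)} = \frac{2 \frac{1}{-5 + s} \left(-23 + s\right)}{s} = \frac{2 \left(-23 + s\right)}{s \left(-5 + s\right)}$)
$h{\left(-206 \right)} - P{\left(-348 \right)} = -458 - \frac{2 \left(-23 - 348\right)}{\left(-348\right) \left(-5 - 348\right)} = -458 - 2 \left(- \frac{1}{348}\right) \frac{1}{-353} \left(-371\right) = -458 - 2 \left(- \frac{1}{348}\right) \left(- \frac{1}{353}\right) \left(-371\right) = -458 - - \frac{371}{61422} = -458 + \frac{371}{61422} = - \frac{28130905}{61422}$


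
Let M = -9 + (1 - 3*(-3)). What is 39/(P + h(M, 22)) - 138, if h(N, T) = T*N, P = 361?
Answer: -52815/383 ≈ -137.90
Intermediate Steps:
M = 1 (M = -9 + (1 + 9) = -9 + 10 = 1)
h(N, T) = N*T
39/(P + h(M, 22)) - 138 = 39/(361 + 1*22) - 138 = 39/(361 + 22) - 138 = 39/383 - 138 = -52815/383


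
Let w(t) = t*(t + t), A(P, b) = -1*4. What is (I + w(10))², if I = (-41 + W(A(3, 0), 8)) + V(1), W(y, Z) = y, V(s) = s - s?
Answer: 24025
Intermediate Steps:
A(P, b) = -4
V(s) = 0
w(t) = 2*t² (w(t) = t*(2*t) = 2*t²)
I = -45 (I = (-41 - 4) + 0 = -45 + 0 = -45)
(I + w(10))² = (-45 + 2*10²)² = (-45 + 2*100)² = (-45 + 200)² = 155² = 24025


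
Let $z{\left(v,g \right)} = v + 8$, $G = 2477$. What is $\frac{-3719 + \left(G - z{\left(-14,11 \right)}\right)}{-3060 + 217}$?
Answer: $\frac{1236}{2843} \approx 0.43475$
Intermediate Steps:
$z{\left(v,g \right)} = 8 + v$
$\frac{-3719 + \left(G - z{\left(-14,11 \right)}\right)}{-3060 + 217} = \frac{-3719 + \left(2477 - \left(8 - 14\right)\right)}{-3060 + 217} = \frac{-3719 + \left(2477 - -6\right)}{-2843} = \left(-3719 + \left(2477 + 6\right)\right) \left(- \frac{1}{2843}\right) = \left(-3719 + 2483\right) \left(- \frac{1}{2843}\right) = \left(-1236\right) \left(- \frac{1}{2843}\right) = \frac{1236}{2843}$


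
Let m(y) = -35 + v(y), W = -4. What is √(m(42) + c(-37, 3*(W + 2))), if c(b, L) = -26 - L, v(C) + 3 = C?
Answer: 4*I ≈ 4.0*I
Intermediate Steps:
v(C) = -3 + C
m(y) = -38 + y (m(y) = -35 + (-3 + y) = -38 + y)
√(m(42) + c(-37, 3*(W + 2))) = √((-38 + 42) + (-26 - 3*(-4 + 2))) = √(4 + (-26 - 3*(-2))) = √(4 + (-26 - 1*(-6))) = √(4 + (-26 + 6)) = √(4 - 20) = √(-16) = 4*I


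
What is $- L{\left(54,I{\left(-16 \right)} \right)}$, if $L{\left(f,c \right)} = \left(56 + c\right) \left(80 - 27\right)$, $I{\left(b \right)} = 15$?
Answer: $-3763$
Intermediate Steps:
$L{\left(f,c \right)} = 2968 + 53 c$ ($L{\left(f,c \right)} = \left(56 + c\right) 53 = 2968 + 53 c$)
$- L{\left(54,I{\left(-16 \right)} \right)} = - (2968 + 53 \cdot 15) = - (2968 + 795) = \left(-1\right) 3763 = -3763$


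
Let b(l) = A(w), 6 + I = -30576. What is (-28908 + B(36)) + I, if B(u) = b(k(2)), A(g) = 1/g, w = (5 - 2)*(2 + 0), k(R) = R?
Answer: -356939/6 ≈ -59490.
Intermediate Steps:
I = -30582 (I = -6 - 30576 = -30582)
w = 6 (w = 3*2 = 6)
b(l) = ⅙ (b(l) = 1/6 = ⅙)
B(u) = ⅙
(-28908 + B(36)) + I = (-28908 + ⅙) - 30582 = -173447/6 - 30582 = -356939/6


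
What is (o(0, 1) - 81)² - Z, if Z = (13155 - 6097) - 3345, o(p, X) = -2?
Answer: 3176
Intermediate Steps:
Z = 3713 (Z = 7058 - 3345 = 3713)
(o(0, 1) - 81)² - Z = (-2 - 81)² - 1*3713 = (-83)² - 3713 = 6889 - 3713 = 3176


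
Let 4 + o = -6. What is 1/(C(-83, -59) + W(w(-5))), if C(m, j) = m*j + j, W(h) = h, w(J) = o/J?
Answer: 1/4840 ≈ 0.00020661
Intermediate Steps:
o = -10 (o = -4 - 6 = -10)
w(J) = -10/J
C(m, j) = j + j*m (C(m, j) = j*m + j = j + j*m)
1/(C(-83, -59) + W(w(-5))) = 1/(-59*(1 - 83) - 10/(-5)) = 1/(-59*(-82) - 10*(-1/5)) = 1/(4838 + 2) = 1/4840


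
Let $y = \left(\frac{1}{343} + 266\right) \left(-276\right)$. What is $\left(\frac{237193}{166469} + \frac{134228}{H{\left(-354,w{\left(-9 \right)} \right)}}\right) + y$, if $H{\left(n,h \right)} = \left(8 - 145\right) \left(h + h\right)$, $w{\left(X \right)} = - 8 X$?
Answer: $- \frac{20676539525726563}{281611612044} \approx -73422.0$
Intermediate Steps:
$H{\left(n,h \right)} = - 274 h$ ($H{\left(n,h \right)} = - 137 \cdot 2 h = - 274 h$)
$y = - \frac{25181964}{343}$ ($y = \left(\frac{1}{343} + 266\right) \left(-276\right) = \frac{91239}{343} \left(-276\right) = - \frac{25181964}{343} \approx -73417.0$)
$\left(\frac{237193}{166469} + \frac{134228}{H{\left(-354,w{\left(-9 \right)} \right)}}\right) + y = \left(\frac{237193}{166469} + \frac{134228}{\left(-274\right) \left(\left(-8\right) \left(-9\right)\right)}\right) - \frac{25181964}{343} = \left(237193 \cdot \frac{1}{166469} + \frac{134228}{\left(-274\right) 72}\right) - \frac{25181964}{343} = \left(\frac{237193}{166469} + \frac{134228}{-19728}\right) - \frac{25181964}{343} = \left(\frac{237193}{166469} + 134228 \left(- \frac{1}{19728}\right)\right) - \frac{25181964}{343} = \left(\frac{237193}{166469} - \frac{33557}{4932}\right) - \frac{25181964}{343} = - \frac{4416364357}{821025108} - \frac{25181964}{343} = - \frac{20676539525726563}{281611612044}$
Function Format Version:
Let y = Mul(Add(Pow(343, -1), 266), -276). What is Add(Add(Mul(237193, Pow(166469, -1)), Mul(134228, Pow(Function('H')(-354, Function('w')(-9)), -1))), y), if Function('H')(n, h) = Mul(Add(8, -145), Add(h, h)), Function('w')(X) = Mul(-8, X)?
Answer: Rational(-20676539525726563, 281611612044) ≈ -73422.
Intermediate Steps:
Function('H')(n, h) = Mul(-274, h) (Function('H')(n, h) = Mul(-137, Mul(2, h)) = Mul(-274, h))
y = Rational(-25181964, 343) (y = Mul(Add(Rational(1, 343), 266), -276) = Mul(Rational(91239, 343), -276) = Rational(-25181964, 343) ≈ -73417.)
Add(Add(Mul(237193, Pow(166469, -1)), Mul(134228, Pow(Function('H')(-354, Function('w')(-9)), -1))), y) = Add(Add(Mul(237193, Pow(166469, -1)), Mul(134228, Pow(Mul(-274, Mul(-8, -9)), -1))), Rational(-25181964, 343)) = Add(Add(Mul(237193, Rational(1, 166469)), Mul(134228, Pow(Mul(-274, 72), -1))), Rational(-25181964, 343)) = Add(Add(Rational(237193, 166469), Mul(134228, Pow(-19728, -1))), Rational(-25181964, 343)) = Add(Add(Rational(237193, 166469), Mul(134228, Rational(-1, 19728))), Rational(-25181964, 343)) = Add(Add(Rational(237193, 166469), Rational(-33557, 4932)), Rational(-25181964, 343)) = Add(Rational(-4416364357, 821025108), Rational(-25181964, 343)) = Rational(-20676539525726563, 281611612044)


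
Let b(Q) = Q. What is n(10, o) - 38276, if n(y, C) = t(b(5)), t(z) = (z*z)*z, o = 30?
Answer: -38151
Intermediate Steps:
t(z) = z³ (t(z) = z²*z = z³)
n(y, C) = 125 (n(y, C) = 5³ = 125)
n(10, o) - 38276 = 125 - 38276 = -38151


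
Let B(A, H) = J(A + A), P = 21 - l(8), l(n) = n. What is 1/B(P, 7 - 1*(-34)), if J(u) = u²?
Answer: 1/676 ≈ 0.0014793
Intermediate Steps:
P = 13 (P = 21 - 1*8 = 21 - 8 = 13)
B(A, H) = 4*A² (B(A, H) = (A + A)² = (2*A)² = 4*A²)
1/B(P, 7 - 1*(-34)) = 1/(4*13²) = 1/(4*169) = 1/676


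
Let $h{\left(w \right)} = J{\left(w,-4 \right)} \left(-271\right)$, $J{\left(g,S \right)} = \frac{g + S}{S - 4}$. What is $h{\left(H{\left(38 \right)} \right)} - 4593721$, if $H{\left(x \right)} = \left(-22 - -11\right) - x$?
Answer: $- \frac{36764131}{8} \approx -4.5955 \cdot 10^{6}$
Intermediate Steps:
$J{\left(g,S \right)} = \frac{S + g}{-4 + S}$
$H{\left(x \right)} = -11 - x$ ($H{\left(x \right)} = \left(-22 + 11\right) - x = -11 - x$)
$h{\left(w \right)} = - \frac{271}{2} + \frac{271 w}{8}$ ($h{\left(w \right)} = \frac{-4 + w}{-4 - 4} \left(-271\right) = \frac{-4 + w}{-8} \left(-271\right) = - \frac{-4 + w}{8} \left(-271\right) = \left(\frac{1}{2} - \frac{w}{8}\right) \left(-271\right) = - \frac{271}{2} + \frac{271 w}{8}$)
$h{\left(H{\left(38 \right)} \right)} - 4593721 = \left(- \frac{271}{2} + \frac{271 \left(-11 - 38\right)}{8}\right) - 4593721 = \left(- \frac{271}{2} + \frac{271}{8} \left(-49\right)\right) - 4593721 = \left(- \frac{271}{2} - \frac{13279}{8}\right) - 4593721 = - \frac{14363}{8} - 4593721 = - \frac{36764131}{8}$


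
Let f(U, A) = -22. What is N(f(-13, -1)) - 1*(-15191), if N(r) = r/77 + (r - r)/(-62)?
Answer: 106335/7 ≈ 15191.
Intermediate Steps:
N(r) = r/77 (N(r) = r*(1/77) + 0*(-1/62) = r/77 + 0 = r/77)
N(f(-13, -1)) - 1*(-15191) = (1/77)*(-22) - 1*(-15191) = -2/7 + 15191 = 106335/7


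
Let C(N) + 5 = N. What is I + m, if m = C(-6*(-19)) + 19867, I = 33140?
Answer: 53116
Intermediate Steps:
C(N) = -5 + N
m = 19976 (m = (-5 - 6*(-19)) + 19867 = (-5 + 114) + 19867 = 109 + 19867 = 19976)
I + m = 33140 + 19976 = 53116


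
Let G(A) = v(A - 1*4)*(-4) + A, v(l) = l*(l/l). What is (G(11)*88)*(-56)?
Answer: 83776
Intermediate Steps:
v(l) = l (v(l) = l*1 = l)
G(A) = 16 - 3*A (G(A) = (A - 1*4)*(-4) + A = (A - 4)*(-4) + A = (-4 + A)*(-4) + A = (16 - 4*A) + A = 16 - 3*A)
(G(11)*88)*(-56) = ((16 - 3*11)*88)*(-56) = ((16 - 33)*88)*(-56) = -17*88*(-56) = -1496*(-56) = 83776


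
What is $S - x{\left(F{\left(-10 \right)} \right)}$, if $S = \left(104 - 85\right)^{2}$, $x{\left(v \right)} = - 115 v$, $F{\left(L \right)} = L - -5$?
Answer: $-214$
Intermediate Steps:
$F{\left(L \right)} = 5 + L$ ($F{\left(L \right)} = L + 5 = 5 + L$)
$S = 361$ ($S = 19^{2} = 361$)
$S - x{\left(F{\left(-10 \right)} \right)} = 361 - - 115 \left(5 - 10\right) = 361 - \left(-115\right) \left(-5\right) = 361 - 575 = -214$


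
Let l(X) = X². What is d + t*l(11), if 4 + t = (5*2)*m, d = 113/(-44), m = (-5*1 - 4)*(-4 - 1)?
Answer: 2374391/44 ≈ 53963.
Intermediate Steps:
m = 45 (m = (-5 - 4)*(-5) = -9*(-5) = 45)
d = -113/44 (d = 113*(-1/44) = -113/44 ≈ -2.5682)
t = 446 (t = -4 + (5*2)*45 = -4 + 10*45 = -4 + 450 = 446)
d + t*l(11) = -113/44 + 446*11² = -113/44 + 446*121 = -113/44 + 53966 = 2374391/44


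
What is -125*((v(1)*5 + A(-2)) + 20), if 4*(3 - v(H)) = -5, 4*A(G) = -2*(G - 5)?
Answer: -22375/4 ≈ -5593.8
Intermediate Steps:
A(G) = 5/2 - G/2 (A(G) = (-2*(G - 5))/4 = (-2*(-5 + G))/4 = (10 - 2*G)/4 = 5/2 - G/2)
v(H) = 17/4 (v(H) = 3 - ¼*(-5) = 3 + 5/4 = 17/4)
-125*((v(1)*5 + A(-2)) + 20) = -125*(((17/4)*5 + (5/2 - ½*(-2))) + 20) = -125*((85/4 + (5/2 + 1)) + 20) = -125*((85/4 + 7/2) + 20) = -125*(99/4 + 20) = -125*179/4 = -22375/4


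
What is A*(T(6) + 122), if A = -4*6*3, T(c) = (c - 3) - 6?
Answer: -8568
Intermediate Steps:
T(c) = -9 + c (T(c) = (-3 + c) - 6 = -9 + c)
A = -72 (A = -24*3 = -72)
A*(T(6) + 122) = -72*((-9 + 6) + 122) = -72*(-3 + 122) = -72*119 = -8568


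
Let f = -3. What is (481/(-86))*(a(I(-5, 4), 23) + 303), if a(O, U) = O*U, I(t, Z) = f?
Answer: -56277/43 ≈ -1308.8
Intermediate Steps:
I(t, Z) = -3
(481/(-86))*(a(I(-5, 4), 23) + 303) = (481/(-86))*(-3*23 + 303) = (481*(-1/86))*(-69 + 303) = -481/86*234 = -56277/43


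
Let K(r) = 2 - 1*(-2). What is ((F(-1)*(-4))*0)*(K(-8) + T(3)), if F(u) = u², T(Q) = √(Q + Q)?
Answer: 0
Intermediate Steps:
T(Q) = √2*√Q (T(Q) = √(2*Q) = √2*√Q)
K(r) = 4 (K(r) = 2 + 2 = 4)
((F(-1)*(-4))*0)*(K(-8) + T(3)) = (((-1)²*(-4))*0)*(4 + √2*√3) = ((1*(-4))*0)*(4 + √6) = (-4*0)*(4 + √6) = 0*(4 + √6) = 0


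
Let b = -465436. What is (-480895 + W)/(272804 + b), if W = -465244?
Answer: 946139/192632 ≈ 4.9116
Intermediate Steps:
(-480895 + W)/(272804 + b) = (-480895 - 465244)/(272804 - 465436) = -946139/(-192632) = -946139*(-1/192632) = 946139/192632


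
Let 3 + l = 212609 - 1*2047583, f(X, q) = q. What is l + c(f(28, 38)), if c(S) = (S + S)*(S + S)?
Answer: -1829201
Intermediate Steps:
l = -1834977 (l = -3 + (212609 - 1*2047583) = -3 + (212609 - 2047583) = -3 - 1834974 = -1834977)
c(S) = 4*S² (c(S) = (2*S)*(2*S) = 4*S²)
l + c(f(28, 38)) = -1834977 + 4*38² = -1834977 + 4*1444 = -1834977 + 5776 = -1829201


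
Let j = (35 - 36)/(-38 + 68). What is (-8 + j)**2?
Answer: 58081/900 ≈ 64.534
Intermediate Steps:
j = -1/30 ≈ -0.033333
(-8 + j)**2 = (-8 - 1/30)**2 = (-241/30)**2 = 58081/900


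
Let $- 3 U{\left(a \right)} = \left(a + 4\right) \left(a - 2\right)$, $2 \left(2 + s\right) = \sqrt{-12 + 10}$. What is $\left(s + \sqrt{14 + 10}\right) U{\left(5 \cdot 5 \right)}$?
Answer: $\frac{1334}{3} - \frac{1334 \sqrt{6}}{3} - \frac{667 i \sqrt{2}}{6} \approx -644.54 - 157.21 i$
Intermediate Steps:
$s = -2 + \frac{i \sqrt{2}}{2}$ ($s = -2 + \frac{\sqrt{-12 + 10}}{2} = -2 + \frac{\sqrt{-2}}{2} = -2 + \frac{i \sqrt{2}}{2} \approx -2.0 + 0.70711 i$)
$U{\left(a \right)} = - \frac{\left(-2 + a\right) \left(4 + a\right)}{3}$ ($U{\left(a \right)} = - \frac{\left(a + 4\right) \left(a - 2\right)}{3} = - \frac{\left(4 + a\right) \left(-2 + a\right)}{3} = - \frac{\left(-2 + a\right) \left(4 + a\right)}{3}$)
$\left(s + \sqrt{14 + 10}\right) U{\left(5 \cdot 5 \right)} = \left(\left(-2 + \frac{i \sqrt{2}}{2}\right) + \sqrt{14 + 10}\right) \left(\frac{8}{3} - \frac{2 \cdot 5 \cdot 5}{3} - \frac{\left(5 \cdot 5\right)^{2}}{3}\right) = \left(\left(-2 + \frac{i \sqrt{2}}{2}\right) + \sqrt{24}\right) \left(\frac{8}{3} - \frac{50}{3} - \frac{25^{2}}{3}\right) = \left(\left(-2 + \frac{i \sqrt{2}}{2}\right) + 2 \sqrt{6}\right) \left(\frac{8}{3} - \frac{50}{3} - \frac{625}{3}\right) = \left(-2 + 2 \sqrt{6} + \frac{i \sqrt{2}}{2}\right) \left(\frac{8}{3} - \frac{50}{3} - \frac{625}{3}\right) = \left(-2 + 2 \sqrt{6} + \frac{i \sqrt{2}}{2}\right) \left(- \frac{667}{3}\right) = \frac{1334}{3} - \frac{1334 \sqrt{6}}{3} - \frac{667 i \sqrt{2}}{6}$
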